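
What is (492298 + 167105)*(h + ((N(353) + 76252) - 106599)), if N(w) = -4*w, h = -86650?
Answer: -78079249827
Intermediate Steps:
(492298 + 167105)*(h + ((N(353) + 76252) - 106599)) = (492298 + 167105)*(-86650 + ((-4*353 + 76252) - 106599)) = 659403*(-86650 + ((-1412 + 76252) - 106599)) = 659403*(-86650 + (74840 - 106599)) = 659403*(-86650 - 31759) = 659403*(-118409) = -78079249827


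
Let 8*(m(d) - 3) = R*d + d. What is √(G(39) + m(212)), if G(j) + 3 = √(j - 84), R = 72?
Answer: √(7738 + 12*I*√5)/2 ≈ 43.983 + 0.076259*I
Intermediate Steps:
m(d) = 3 + 73*d/8 (m(d) = 3 + (72*d + d)/8 = 3 + (73*d)/8 = 3 + 73*d/8)
G(j) = -3 + √(-84 + j) (G(j) = -3 + √(j - 84) = -3 + √(-84 + j))
√(G(39) + m(212)) = √((-3 + √(-84 + 39)) + (3 + (73/8)*212)) = √((-3 + √(-45)) + (3 + 3869/2)) = √((-3 + 3*I*√5) + 3875/2) = √(3869/2 + 3*I*√5)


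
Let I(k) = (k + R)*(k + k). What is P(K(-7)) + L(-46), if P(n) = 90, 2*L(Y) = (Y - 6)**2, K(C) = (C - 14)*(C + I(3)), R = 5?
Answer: 1442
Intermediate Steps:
I(k) = 2*k*(5 + k) (I(k) = (k + 5)*(k + k) = (5 + k)*(2*k) = 2*k*(5 + k))
K(C) = (-14 + C)*(48 + C) (K(C) = (C - 14)*(C + 2*3*(5 + 3)) = (-14 + C)*(C + 2*3*8) = (-14 + C)*(C + 48) = (-14 + C)*(48 + C))
L(Y) = (-6 + Y)**2/2 (L(Y) = (Y - 6)**2/2 = (-6 + Y)**2/2)
P(K(-7)) + L(-46) = 90 + (-6 - 46)**2/2 = 90 + (1/2)*(-52)**2 = 90 + (1/2)*2704 = 90 + 1352 = 1442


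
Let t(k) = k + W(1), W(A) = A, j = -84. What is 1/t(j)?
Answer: -1/83 ≈ -0.012048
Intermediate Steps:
t(k) = 1 + k (t(k) = k + 1 = 1 + k)
1/t(j) = 1/(1 - 84) = 1/(-83) = -1/83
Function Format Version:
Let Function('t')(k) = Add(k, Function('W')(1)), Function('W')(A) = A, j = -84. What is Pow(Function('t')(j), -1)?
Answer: Rational(-1, 83) ≈ -0.012048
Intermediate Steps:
Function('t')(k) = Add(1, k) (Function('t')(k) = Add(k, 1) = Add(1, k))
Pow(Function('t')(j), -1) = Pow(Add(1, -84), -1) = Pow(-83, -1) = Rational(-1, 83)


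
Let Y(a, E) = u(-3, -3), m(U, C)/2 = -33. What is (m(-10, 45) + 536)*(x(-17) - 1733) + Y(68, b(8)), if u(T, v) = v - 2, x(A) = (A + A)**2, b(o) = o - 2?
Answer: -271195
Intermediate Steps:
b(o) = -2 + o
x(A) = 4*A**2 (x(A) = (2*A)**2 = 4*A**2)
u(T, v) = -2 + v
m(U, C) = -66 (m(U, C) = 2*(-33) = -66)
Y(a, E) = -5 (Y(a, E) = -2 - 3 = -5)
(m(-10, 45) + 536)*(x(-17) - 1733) + Y(68, b(8)) = (-66 + 536)*(4*(-17)**2 - 1733) - 5 = 470*(4*289 - 1733) - 5 = 470*(1156 - 1733) - 5 = 470*(-577) - 5 = -271190 - 5 = -271195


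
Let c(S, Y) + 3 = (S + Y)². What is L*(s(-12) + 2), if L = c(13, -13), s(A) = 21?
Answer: -69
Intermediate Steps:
c(S, Y) = -3 + (S + Y)²
L = -3 (L = -3 + (13 - 13)² = -3 + 0² = -3 + 0 = -3)
L*(s(-12) + 2) = -3*(21 + 2) = -3*23 = -69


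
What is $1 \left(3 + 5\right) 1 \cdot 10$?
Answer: $80$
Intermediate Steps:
$1 \left(3 + 5\right) 1 \cdot 10 = 1 \cdot 8 \cdot 1 \cdot 10 = 8 \cdot 1 \cdot 10 = 8 \cdot 10 = 80$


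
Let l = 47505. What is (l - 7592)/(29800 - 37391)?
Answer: -39913/7591 ≈ -5.2579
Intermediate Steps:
(l - 7592)/(29800 - 37391) = (47505 - 7592)/(29800 - 37391) = 39913/(-7591) = 39913*(-1/7591) = -39913/7591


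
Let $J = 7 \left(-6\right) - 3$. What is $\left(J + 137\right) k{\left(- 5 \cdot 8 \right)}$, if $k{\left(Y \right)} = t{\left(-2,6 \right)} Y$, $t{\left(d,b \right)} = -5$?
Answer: $18400$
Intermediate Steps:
$J = -45$ ($J = -42 - 3 = -45$)
$k{\left(Y \right)} = - 5 Y$
$\left(J + 137\right) k{\left(- 5 \cdot 8 \right)} = \left(-45 + 137\right) \left(- 5 \left(- 5 \cdot 8\right)\right) = 92 \left(- 5 \left(\left(-1\right) 40\right)\right) = 92 \left(\left(-5\right) \left(-40\right)\right) = 92 \cdot 200 = 18400$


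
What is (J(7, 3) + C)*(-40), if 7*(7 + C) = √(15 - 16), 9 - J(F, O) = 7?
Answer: 200 - 40*I/7 ≈ 200.0 - 5.7143*I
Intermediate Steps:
J(F, O) = 2 (J(F, O) = 9 - 1*7 = 9 - 7 = 2)
C = -7 + I/7 (C = -7 + √(15 - 16)/7 = -7 + √(-1)/7 = -7 + I/7 ≈ -7.0 + 0.14286*I)
(J(7, 3) + C)*(-40) = (2 + (-7 + I/7))*(-40) = (-5 + I/7)*(-40) = 200 - 40*I/7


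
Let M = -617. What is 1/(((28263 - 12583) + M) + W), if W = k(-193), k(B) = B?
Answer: 1/14870 ≈ 6.7250e-5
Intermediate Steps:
W = -193
1/(((28263 - 12583) + M) + W) = 1/(((28263 - 12583) - 617) - 193) = 1/((15680 - 617) - 193) = 1/(15063 - 193) = 1/14870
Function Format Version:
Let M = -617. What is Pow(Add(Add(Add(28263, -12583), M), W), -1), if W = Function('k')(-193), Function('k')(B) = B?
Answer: Rational(1, 14870) ≈ 6.7250e-5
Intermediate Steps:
W = -193
Pow(Add(Add(Add(28263, -12583), M), W), -1) = Pow(Add(Add(Add(28263, -12583), -617), -193), -1) = Pow(Add(Add(15680, -617), -193), -1) = Pow(Add(15063, -193), -1) = Pow(14870, -1) = Rational(1, 14870)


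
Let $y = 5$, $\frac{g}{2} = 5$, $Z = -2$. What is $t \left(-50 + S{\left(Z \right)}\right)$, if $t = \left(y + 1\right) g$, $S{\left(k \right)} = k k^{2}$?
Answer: $-3480$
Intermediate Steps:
$g = 10$ ($g = 2 \cdot 5 = 10$)
$S{\left(k \right)} = k^{3}$
$t = 60$ ($t = \left(5 + 1\right) 10 = 6 \cdot 10 = 60$)
$t \left(-50 + S{\left(Z \right)}\right) = 60 \left(-50 + \left(-2\right)^{3}\right) = 60 \left(-50 - 8\right) = 60 \left(-58\right) = -3480$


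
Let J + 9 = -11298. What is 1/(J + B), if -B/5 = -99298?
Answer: 1/485183 ≈ 2.0611e-6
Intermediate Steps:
B = 496490 (B = -5*(-99298) = 496490)
J = -11307 (J = -9 - 11298 = -11307)
1/(J + B) = 1/(-11307 + 496490) = 1/485183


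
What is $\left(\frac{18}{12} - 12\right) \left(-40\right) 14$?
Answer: $5880$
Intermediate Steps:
$\left(\frac{18}{12} - 12\right) \left(-40\right) 14 = \left(18 \cdot \frac{1}{12} - 12\right) \left(-40\right) 14 = \left(\frac{3}{2} - 12\right) \left(-40\right) 14 = \left(- \frac{21}{2}\right) \left(-40\right) 14 = 420 \cdot 14 = 5880$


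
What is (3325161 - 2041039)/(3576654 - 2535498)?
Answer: 642061/520578 ≈ 1.2334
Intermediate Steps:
(3325161 - 2041039)/(3576654 - 2535498) = 1284122/1041156 = 1284122*(1/1041156) = 642061/520578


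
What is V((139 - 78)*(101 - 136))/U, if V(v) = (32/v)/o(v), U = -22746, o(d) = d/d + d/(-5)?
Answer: 4/2598104985 ≈ 1.5396e-9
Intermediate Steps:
o(d) = 1 - d/5 (o(d) = 1 + d*(-⅕) = 1 - d/5)
V(v) = 32/(v*(1 - v/5)) (V(v) = (32/v)/(1 - v/5) = 32/(v*(1 - v/5)))
V((139 - 78)*(101 - 136))/U = -160/(((139 - 78)*(101 - 136))*(-5 + (139 - 78)*(101 - 136)))/(-22746) = -160/((61*(-35))*(-5 + 61*(-35)))*(-1/22746) = -160/(-2135*(-5 - 2135))*(-1/22746) = -160*(-1/2135)/(-2140)*(-1/22746) = -160*(-1/2135)*(-1/2140)*(-1/22746) = -8/228445*(-1/22746) = 4/2598104985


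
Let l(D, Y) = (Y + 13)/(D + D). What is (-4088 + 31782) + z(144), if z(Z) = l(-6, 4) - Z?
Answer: 330583/12 ≈ 27549.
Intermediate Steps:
l(D, Y) = (13 + Y)/(2*D) (l(D, Y) = (13 + Y)/((2*D)) = (13 + Y)*(1/(2*D)) = (13 + Y)/(2*D))
z(Z) = -17/12 - Z (z(Z) = (1/2)*(13 + 4)/(-6) - Z = (1/2)*(-1/6)*17 - Z = -17/12 - Z)
(-4088 + 31782) + z(144) = (-4088 + 31782) + (-17/12 - 1*144) = 27694 + (-17/12 - 144) = 27694 - 1745/12 = 330583/12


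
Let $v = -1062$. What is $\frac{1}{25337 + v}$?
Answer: $\frac{1}{24275} \approx 4.1195 \cdot 10^{-5}$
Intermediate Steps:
$\frac{1}{25337 + v} = \frac{1}{25337 - 1062} = \frac{1}{24275}$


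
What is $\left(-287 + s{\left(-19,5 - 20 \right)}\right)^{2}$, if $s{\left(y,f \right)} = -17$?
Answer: $92416$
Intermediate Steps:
$\left(-287 + s{\left(-19,5 - 20 \right)}\right)^{2} = \left(-287 - 17\right)^{2} = \left(-304\right)^{2} = 92416$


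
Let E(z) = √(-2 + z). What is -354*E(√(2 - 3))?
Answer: -354*√(-2 + I) ≈ -121.62 - 515.19*I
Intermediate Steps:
-354*E(√(2 - 3)) = -354*√(-2 + √(2 - 3)) = -354*√(-2 + √(-1)) = -354*√(-2 + I)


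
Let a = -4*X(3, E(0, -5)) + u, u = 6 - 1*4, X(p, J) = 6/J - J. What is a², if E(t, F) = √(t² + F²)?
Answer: 7396/25 ≈ 295.84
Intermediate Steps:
E(t, F) = √(F² + t²)
X(p, J) = -J + 6/J
u = 2 (u = 6 - 4 = 2)
a = 86/5 (a = -4*(-√((-5)² + 0²) + 6/(√((-5)² + 0²))) + 2 = -4*(-√(25 + 0) + 6/(√(25 + 0))) + 2 = -4*(-√25 + 6/(√25)) + 2 = -4*(-1*5 + 6/5) + 2 = -4*(-5 + 6*(⅕)) + 2 = -4*(-5 + 6/5) + 2 = -4*(-19/5) + 2 = 76/5 + 2 = 86/5 ≈ 17.200)
a² = (86/5)² = 7396/25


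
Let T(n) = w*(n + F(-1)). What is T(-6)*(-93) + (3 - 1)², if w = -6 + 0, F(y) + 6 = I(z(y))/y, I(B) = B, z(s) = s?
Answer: -6134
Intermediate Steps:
F(y) = -5 (F(y) = -6 + y/y = -6 + 1 = -5)
w = -6
T(n) = 30 - 6*n (T(n) = -6*(n - 5) = -6*(-5 + n) = 30 - 6*n)
T(-6)*(-93) + (3 - 1)² = (30 - 6*(-6))*(-93) + (3 - 1)² = (30 + 36)*(-93) + 2² = 66*(-93) + 4 = -6138 + 4 = -6134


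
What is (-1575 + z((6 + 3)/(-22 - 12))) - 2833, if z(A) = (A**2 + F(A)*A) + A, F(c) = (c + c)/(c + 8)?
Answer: -1340209091/304028 ≈ -4408.2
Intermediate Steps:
F(c) = 2*c/(8 + c) (F(c) = (2*c)/(8 + c) = 2*c/(8 + c))
z(A) = A + A**2 + 2*A**2/(8 + A) (z(A) = (A**2 + (2*A/(8 + A))*A) + A = (A**2 + 2*A**2/(8 + A)) + A = A + A**2 + 2*A**2/(8 + A))
(-1575 + z((6 + 3)/(-22 - 12))) - 2833 = (-1575 + ((6 + 3)/(-22 - 12))*(8 + ((6 + 3)/(-22 - 12))**2 + 11*((6 + 3)/(-22 - 12)))/(8 + (6 + 3)/(-22 - 12))) - 2833 = (-1575 + (9/(-34))*(8 + (9/(-34))**2 + 11*(9/(-34)))/(8 + 9/(-34))) - 2833 = (-1575 + (9*(-1/34))*(8 + (9*(-1/34))**2 + 11*(9*(-1/34)))/(8 + 9*(-1/34))) - 2833 = (-1575 - 9*(8 + (-9/34)**2 + 11*(-9/34))/(34*(8 - 9/34))) - 2833 = (-1575 - 9*(8 + 81/1156 - 99/34)/(34*263/34)) - 2833 = (-1575 - 9/34*34/263*5963/1156) - 2833 = (-1575 - 53667/304028) - 2833 = -478897767/304028 - 2833 = -1340209091/304028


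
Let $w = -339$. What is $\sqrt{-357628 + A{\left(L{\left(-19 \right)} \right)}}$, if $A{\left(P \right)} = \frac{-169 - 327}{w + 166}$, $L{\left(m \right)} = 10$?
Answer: $\frac{2 i \sqrt{2675840651}}{173} \approx 598.02 i$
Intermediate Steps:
$A{\left(P \right)} = \frac{496}{173}$ ($A{\left(P \right)} = \frac{-169 - 327}{-339 + 166} = - \frac{496}{-173} = \left(-496\right) \left(- \frac{1}{173}\right) = \frac{496}{173}$)
$\sqrt{-357628 + A{\left(L{\left(-19 \right)} \right)}} = \sqrt{-357628 + \frac{496}{173}} = \sqrt{- \frac{61869148}{173}} = \frac{2 i \sqrt{2675840651}}{173}$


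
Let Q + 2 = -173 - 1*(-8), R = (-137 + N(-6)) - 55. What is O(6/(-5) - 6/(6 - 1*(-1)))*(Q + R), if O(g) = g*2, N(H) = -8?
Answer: 52848/35 ≈ 1509.9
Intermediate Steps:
O(g) = 2*g
R = -200 (R = (-137 - 8) - 55 = -145 - 55 = -200)
Q = -167 (Q = -2 + (-173 - 1*(-8)) = -2 + (-173 + 8) = -2 - 165 = -167)
O(6/(-5) - 6/(6 - 1*(-1)))*(Q + R) = (2*(6/(-5) - 6/(6 - 1*(-1))))*(-167 - 200) = (2*(6*(-⅕) - 6/(6 + 1)))*(-367) = (2*(-6/5 - 6/7))*(-367) = (2*(-72/35))*(-367) = -144/35*(-367) = 52848/35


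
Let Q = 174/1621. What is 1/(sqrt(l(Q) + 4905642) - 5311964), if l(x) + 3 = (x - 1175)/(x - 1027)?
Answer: -59744987099/317363165475391325 - sqrt(2482266325422779)/634726330950782650 ≈ -1.8833e-7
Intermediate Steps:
Q = 174/1621 (Q = 174*(1/1621) = 174/1621 ≈ 0.10734)
l(x) = -3 + (-1175 + x)/(-1027 + x) (l(x) = -3 + (x - 1175)/(x - 1027) = -3 + (-1175 + x)/(-1027 + x))
1/(sqrt(l(Q) + 4905642) - 5311964) = 1/(sqrt(2*(953 - 1*174/1621)/(-1027 + 174/1621) + 4905642) - 5311964) = 1/(sqrt(2*(953 - 174/1621)/(-1664593/1621) + 4905642) - 5311964) = 1/(sqrt(2*(-1621/1664593)*(1544639/1621) + 4905642) - 5311964) = 1/(sqrt(-83494/44989 + 4905642) - 5311964) = 1/(sqrt(220699844444/44989) - 5311964) = 1/(2*sqrt(2482266325422779)/44989 - 5311964) = 1/(-5311964 + 2*sqrt(2482266325422779)/44989)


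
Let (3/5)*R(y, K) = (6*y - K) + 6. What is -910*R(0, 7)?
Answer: 4550/3 ≈ 1516.7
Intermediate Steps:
R(y, K) = 10 + 10*y - 5*K/3 (R(y, K) = 5*((6*y - K) + 6)/3 = 5*((-K + 6*y) + 6)/3 = 5*(6 - K + 6*y)/3 = 10 + 10*y - 5*K/3)
-910*R(0, 7) = -910*(10 + 10*0 - 5/3*7) = -910*(10 + 0 - 35/3) = -910*(-5/3) = 4550/3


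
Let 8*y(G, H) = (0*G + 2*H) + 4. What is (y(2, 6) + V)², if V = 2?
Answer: 16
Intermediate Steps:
y(G, H) = ½ + H/4 (y(G, H) = ((0*G + 2*H) + 4)/8 = ((0 + 2*H) + 4)/8 = (2*H + 4)/8 = (4 + 2*H)/8 = ½ + H/4)
(y(2, 6) + V)² = ((½ + (¼)*6) + 2)² = ((½ + 3/2) + 2)² = (2 + 2)² = 4² = 16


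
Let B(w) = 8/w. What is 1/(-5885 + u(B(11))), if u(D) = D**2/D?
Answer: -11/64727 ≈ -0.00016994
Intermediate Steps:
u(D) = D
1/(-5885 + u(B(11))) = 1/(-5885 + 8/11) = 1/(-64727/11) = -11/64727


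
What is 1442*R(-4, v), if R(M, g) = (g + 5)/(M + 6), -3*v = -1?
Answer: 11536/3 ≈ 3845.3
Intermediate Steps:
v = ⅓ (v = -⅓*(-1) = ⅓ ≈ 0.33333)
R(M, g) = (5 + g)/(6 + M)
1442*R(-4, v) = 1442*((5 + ⅓)/(6 - 4)) = 1442*((16/3)/2) = 1442*((½)*(16/3)) = 1442*(8/3) = 11536/3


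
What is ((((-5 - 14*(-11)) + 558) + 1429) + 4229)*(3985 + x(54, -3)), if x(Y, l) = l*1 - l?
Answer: 25364525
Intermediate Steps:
x(Y, l) = 0 (x(Y, l) = l - l = 0)
((((-5 - 14*(-11)) + 558) + 1429) + 4229)*(3985 + x(54, -3)) = ((((-5 - 14*(-11)) + 558) + 1429) + 4229)*(3985 + 0) = ((((-5 + 154) + 558) + 1429) + 4229)*3985 = (((149 + 558) + 1429) + 4229)*3985 = ((707 + 1429) + 4229)*3985 = (2136 + 4229)*3985 = 6365*3985 = 25364525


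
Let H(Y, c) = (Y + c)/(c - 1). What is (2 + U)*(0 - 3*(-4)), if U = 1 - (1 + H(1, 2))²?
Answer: -156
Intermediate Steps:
H(Y, c) = (Y + c)/(-1 + c)
U = -15 (U = 1 - (1 + (1 + 2)/(-1 + 2))² = 1 - (1 + 3/1)² = 1 - (1 + 1*3)² = 1 - (1 + 3)² = 1 - 1*4² = 1 - 1*16 = 1 - 16 = -15)
(2 + U)*(0 - 3*(-4)) = (2 - 15)*(0 - 3*(-4)) = -13*(0 + 12) = -13*12 = -156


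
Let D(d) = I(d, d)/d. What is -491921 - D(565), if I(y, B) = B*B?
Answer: -492486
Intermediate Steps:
I(y, B) = B²
D(d) = d (D(d) = d²/d = d)
-491921 - D(565) = -491921 - 1*565 = -491921 - 565 = -492486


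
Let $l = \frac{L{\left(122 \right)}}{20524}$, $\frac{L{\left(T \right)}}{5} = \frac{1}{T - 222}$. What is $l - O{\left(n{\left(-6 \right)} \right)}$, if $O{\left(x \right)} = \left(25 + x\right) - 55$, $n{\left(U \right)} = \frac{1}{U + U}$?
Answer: $\frac{37045817}{1231440} \approx 30.083$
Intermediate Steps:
$L{\left(T \right)} = \frac{5}{-222 + T}$ ($L{\left(T \right)} = \frac{5}{T - 222} = \frac{5}{-222 + T}$)
$n{\left(U \right)} = \frac{1}{2 U}$
$l = - \frac{1}{410480}$ ($l = \frac{5 \frac{1}{-222 + 122}}{20524} = \frac{5}{-100} \cdot \frac{1}{20524} = 5 \left(- \frac{1}{100}\right) \frac{1}{20524} = \left(- \frac{1}{20}\right) \frac{1}{20524} = - \frac{1}{410480} \approx -2.4362 \cdot 10^{-6}$)
$O{\left(x \right)} = -30 + x$
$l - O{\left(n{\left(-6 \right)} \right)} = - \frac{1}{410480} - \left(-30 + \frac{1}{2 \left(-6\right)}\right) = - \frac{1}{410480} - \left(-30 + \frac{1}{2} \left(- \frac{1}{6}\right)\right) = - \frac{1}{410480} - \left(-30 - \frac{1}{12}\right) = - \frac{1}{410480} - - \frac{361}{12} = - \frac{1}{410480} + \frac{361}{12} = \frac{37045817}{1231440}$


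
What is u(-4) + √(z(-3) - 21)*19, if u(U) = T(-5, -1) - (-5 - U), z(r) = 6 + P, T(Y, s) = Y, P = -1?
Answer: -4 + 76*I ≈ -4.0 + 76.0*I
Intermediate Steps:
z(r) = 5 (z(r) = 6 - 1 = 5)
u(U) = U (u(U) = -5 - (-5 - U) = -5 + (5 + U) = U)
u(-4) + √(z(-3) - 21)*19 = -4 + √(5 - 21)*19 = -4 + √(-16)*19 = -4 + (4*I)*19 = -4 + 76*I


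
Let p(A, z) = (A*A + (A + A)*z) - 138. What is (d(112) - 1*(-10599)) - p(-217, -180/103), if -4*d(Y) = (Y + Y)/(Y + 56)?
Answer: -11467231/309 ≈ -37111.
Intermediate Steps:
p(A, z) = -138 + A² + 2*A*z (p(A, z) = (A² + (2*A)*z) - 138 = (A² + 2*A*z) - 138 = -138 + A² + 2*A*z)
d(Y) = -Y/(2*(56 + Y)) (d(Y) = -(Y + Y)/(4*(Y + 56)) = -2*Y/(4*(56 + Y)) = -Y/(2*(56 + Y)))
(d(112) - 1*(-10599)) - p(-217, -180/103) = (-1*112/(112 + 2*112) - 1*(-10599)) - (-138 + (-217)² + 2*(-217)*(-180/103)) = (-1*112/(112 + 224) + 10599) - (-138 + 47089 + 2*(-217)*(-180*1/103)) = (-1*112/336 + 10599) - (-138 + 47089 + 2*(-217)*(-180/103)) = (-1*112*1/336 + 10599) - (-138 + 47089 + 78120/103) = (-⅓ + 10599) - 1*4914073/103 = 31796/3 - 4914073/103 = -11467231/309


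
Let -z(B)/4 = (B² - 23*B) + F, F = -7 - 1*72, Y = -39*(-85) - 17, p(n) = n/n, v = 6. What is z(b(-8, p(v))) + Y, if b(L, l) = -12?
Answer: 1934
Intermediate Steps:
p(n) = 1
Y = 3298 (Y = 3315 - 17 = 3298)
F = -79 (F = -7 - 72 = -79)
z(B) = 316 - 4*B² + 92*B (z(B) = -4*((B² - 23*B) - 79) = -4*(-79 + B² - 23*B) = 316 - 4*B² + 92*B)
z(b(-8, p(v))) + Y = (316 - 4*(-12)² + 92*(-12)) + 3298 = (316 - 4*144 - 1104) + 3298 = (316 - 576 - 1104) + 3298 = -1364 + 3298 = 1934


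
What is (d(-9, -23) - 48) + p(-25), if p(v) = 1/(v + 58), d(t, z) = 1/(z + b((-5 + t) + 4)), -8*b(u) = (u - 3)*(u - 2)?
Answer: -134621/2805 ≈ -47.993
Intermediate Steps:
b(u) = -(-3 + u)*(-2 + u)/8 (b(u) = -(u - 3)*(u - 2)/8 = -(-3 + u)*(-2 + u)/8)
d(t, z) = 1/(-11/8 + z - (-1 + t)²/8 + 5*t/8) (d(t, z) = 1/(z + (-¾ - ((-5 + t) + 4)²/8 + 5*((-5 + t) + 4)/8)) = 1/(z + (-¾ - (-1 + t)²/8 + 5*(-1 + t)/8)) = 1/(z + (-¾ - (-1 + t)²/8 + (-5/8 + 5*t/8))) = 1/(z + (-11/8 - (-1 + t)²/8 + 5*t/8)) = 1/(-11/8 + z - (-1 + t)²/8 + 5*t/8))
p(v) = 1/(58 + v)
(d(-9, -23) - 48) + p(-25) = (8/(-12 - 1*(-9)² + 7*(-9) + 8*(-23)) - 48) + 1/(58 - 25) = (8/(-12 - 1*81 - 63 - 184) - 48) + 1/33 = (8/(-12 - 81 - 63 - 184) - 48) + 1/33 = (8/(-340) - 48) + 1/33 = (8*(-1/340) - 48) + 1/33 = (-2/85 - 48) + 1/33 = -4082/85 + 1/33 = -134621/2805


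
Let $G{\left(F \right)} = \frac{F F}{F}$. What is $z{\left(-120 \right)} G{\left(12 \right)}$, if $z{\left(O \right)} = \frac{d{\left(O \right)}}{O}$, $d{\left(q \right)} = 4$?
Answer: $- \frac{2}{5} \approx -0.4$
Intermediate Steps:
$G{\left(F \right)} = F$ ($G{\left(F \right)} = \frac{F^{2}}{F} = F$)
$z{\left(O \right)} = \frac{4}{O}$
$z{\left(-120 \right)} G{\left(12 \right)} = \frac{4}{-120} \cdot 12 = 4 \left(- \frac{1}{120}\right) 12 = \left(- \frac{1}{30}\right) 12 = - \frac{2}{5}$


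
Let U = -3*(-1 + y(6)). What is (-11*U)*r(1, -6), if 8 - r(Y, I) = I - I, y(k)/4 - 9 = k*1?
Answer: 15576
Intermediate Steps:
y(k) = 36 + 4*k (y(k) = 36 + 4*(k*1) = 36 + 4*k)
r(Y, I) = 8 (r(Y, I) = 8 - (I - I) = 8 - 1*0 = 8 + 0 = 8)
U = -177 (U = -3*(-1 + (36 + 4*6)) = -3*(-1 + (36 + 24)) = -3*(-1 + 60) = -3*59 = -177)
(-11*U)*r(1, -6) = -11*(-177)*8 = 1947*8 = 15576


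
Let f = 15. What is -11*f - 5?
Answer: -170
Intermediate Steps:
-11*f - 5 = -11*15 - 5 = -165 - 5 = -170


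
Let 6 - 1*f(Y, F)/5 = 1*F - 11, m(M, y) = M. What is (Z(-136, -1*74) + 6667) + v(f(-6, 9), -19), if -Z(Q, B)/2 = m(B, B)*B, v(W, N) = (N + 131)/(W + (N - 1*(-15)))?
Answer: -38537/9 ≈ -4281.9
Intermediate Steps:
f(Y, F) = 85 - 5*F (f(Y, F) = 30 - 5*(1*F - 11) = 30 - 5*(F - 11) = 30 - 5*(-11 + F) = 30 + (55 - 5*F) = 85 - 5*F)
v(W, N) = (131 + N)/(15 + N + W) (v(W, N) = (131 + N)/(W + (N + 15)) = (131 + N)/(W + (15 + N)) = (131 + N)/(15 + N + W))
Z(Q, B) = -2*B² (Z(Q, B) = -2*B*B = -2*B²)
(Z(-136, -1*74) + 6667) + v(f(-6, 9), -19) = (-2*(-1*74)² + 6667) + (131 - 19)/(15 - 19 + (85 - 5*9)) = (-2*(-74)² + 6667) + 112/(15 - 19 + (85 - 45)) = (-2*5476 + 6667) + 112/(15 - 19 + 40) = (-10952 + 6667) + 112/36 = -4285 + (1/36)*112 = -4285 + 28/9 = -38537/9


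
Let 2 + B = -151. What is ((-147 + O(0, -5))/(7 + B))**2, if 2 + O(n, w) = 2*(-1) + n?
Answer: 22801/21316 ≈ 1.0697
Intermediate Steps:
O(n, w) = -4 + n (O(n, w) = -2 + (2*(-1) + n) = -2 + (-2 + n) = -4 + n)
B = -153 (B = -2 - 151 = -153)
((-147 + O(0, -5))/(7 + B))**2 = ((-147 + (-4 + 0))/(7 - 153))**2 = ((-147 - 4)/(-146))**2 = (-151*(-1/146))**2 = (151/146)**2 = 22801/21316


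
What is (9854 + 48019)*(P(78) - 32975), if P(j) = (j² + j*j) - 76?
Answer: -1208561859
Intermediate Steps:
P(j) = -76 + 2*j² (P(j) = (j² + j²) - 76 = 2*j² - 76 = -76 + 2*j²)
(9854 + 48019)*(P(78) - 32975) = (9854 + 48019)*((-76 + 2*78²) - 32975) = 57873*((-76 + 2*6084) - 32975) = 57873*((-76 + 12168) - 32975) = 57873*(12092 - 32975) = 57873*(-20883) = -1208561859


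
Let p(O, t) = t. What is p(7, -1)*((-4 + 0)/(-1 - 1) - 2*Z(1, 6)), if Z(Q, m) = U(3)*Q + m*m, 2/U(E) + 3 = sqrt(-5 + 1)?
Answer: 898/13 - 8*I/13 ≈ 69.077 - 0.61539*I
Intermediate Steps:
U(E) = 2*(-3 - 2*I)/13 (U(E) = 2/(-3 + sqrt(-5 + 1)) = 2/(-3 + sqrt(-4)) = 2/(-3 + 2*I) = 2*((-3 - 2*I)/13) = 2*(-3 - 2*I)/13)
Z(Q, m) = m**2 + Q*(-6/13 - 4*I/13) (Z(Q, m) = (-6/13 - 4*I/13)*Q + m*m = Q*(-6/13 - 4*I/13) + m**2 = m**2 + Q*(-6/13 - 4*I/13))
p(7, -1)*((-4 + 0)/(-1 - 1) - 2*Z(1, 6)) = -((-4 + 0)/(-1 - 1) - 2*(6**2 - 2/13*1*(3 + 2*I))) = -(-4/(-2) - 2*(36 + (-6/13 - 4*I/13))) = -(-4*(-1/2) - 2*(462/13 - 4*I/13)) = -(2 + (-924/13 + 8*I/13)) = -(-898/13 + 8*I/13) = 898/13 - 8*I/13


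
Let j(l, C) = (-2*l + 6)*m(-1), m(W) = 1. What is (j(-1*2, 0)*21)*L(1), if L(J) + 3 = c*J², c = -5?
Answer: -1680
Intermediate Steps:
L(J) = -3 - 5*J²
j(l, C) = 6 - 2*l (j(l, C) = (-2*l + 6)*1 = (6 - 2*l)*1 = 6 - 2*l)
(j(-1*2, 0)*21)*L(1) = ((6 - (-2)*2)*21)*(-3 - 5*1²) = ((6 - 2*(-2))*21)*(-3 - 5*1) = ((6 + 4)*21)*(-3 - 5) = (10*21)*(-8) = 210*(-8) = -1680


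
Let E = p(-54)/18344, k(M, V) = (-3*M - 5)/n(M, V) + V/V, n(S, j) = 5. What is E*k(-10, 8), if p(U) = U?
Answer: -81/4586 ≈ -0.017662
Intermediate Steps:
k(M, V) = -3*M/5 (k(M, V) = (-3*M - 5)/5 + V/V = (-5 - 3*M)*(⅕) + 1 = (-1 - 3*M/5) + 1 = -3*M/5)
E = -27/9172 (E = -54/18344 = -54*1/18344 = -27/9172 ≈ -0.0029437)
E*k(-10, 8) = -(-81)*(-10)/45860 = -27/9172*6 = -81/4586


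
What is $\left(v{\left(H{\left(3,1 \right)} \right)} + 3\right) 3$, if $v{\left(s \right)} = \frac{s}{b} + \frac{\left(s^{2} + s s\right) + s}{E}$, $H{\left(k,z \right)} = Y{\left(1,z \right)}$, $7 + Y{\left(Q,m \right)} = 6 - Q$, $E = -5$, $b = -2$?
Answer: $\frac{42}{5} \approx 8.4$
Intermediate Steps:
$Y{\left(Q,m \right)} = -1 - Q$ ($Y{\left(Q,m \right)} = -7 - \left(-6 + Q\right) = -1 - Q$)
$H{\left(k,z \right)} = -2$ ($H{\left(k,z \right)} = -1 - 1 = -2$)
$v{\left(s \right)} = - \frac{7 s}{10} - \frac{2 s^{2}}{5}$ ($v{\left(s \right)} = \frac{s}{-2} + \frac{\left(s^{2} + s s\right) + s}{-5} = s \left(- \frac{1}{2}\right) + \left(\left(s^{2} + s^{2}\right) + s\right) \left(- \frac{1}{5}\right) = - \frac{s}{2} + \left(2 s^{2} + s\right) \left(- \frac{1}{5}\right) = - \frac{s}{2} + \left(s + 2 s^{2}\right) \left(- \frac{1}{5}\right) = - \frac{s}{2} - \left(\frac{s}{5} + \frac{2 s^{2}}{5}\right) = - \frac{7 s}{10} - \frac{2 s^{2}}{5}$)
$\left(v{\left(H{\left(3,1 \right)} \right)} + 3\right) 3 = \left(\left(- \frac{1}{10}\right) \left(-2\right) \left(7 + 4 \left(-2\right)\right) + 3\right) 3 = \left(\left(- \frac{1}{10}\right) \left(-2\right) \left(7 - 8\right) + 3\right) 3 = \left(\left(- \frac{1}{10}\right) \left(-2\right) \left(-1\right) + 3\right) 3 = \left(- \frac{1}{5} + 3\right) 3 = \frac{14}{5} \cdot 3 = \frac{42}{5}$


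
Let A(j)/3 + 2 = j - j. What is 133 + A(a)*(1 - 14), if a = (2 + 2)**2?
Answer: 211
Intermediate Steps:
a = 16 (a = 4**2 = 16)
A(j) = -6 (A(j) = -6 + 3*(j - j) = -6 + 3*0 = -6 + 0 = -6)
133 + A(a)*(1 - 14) = 133 - 6*(1 - 14) = 133 - 6*(-13) = 133 + 78 = 211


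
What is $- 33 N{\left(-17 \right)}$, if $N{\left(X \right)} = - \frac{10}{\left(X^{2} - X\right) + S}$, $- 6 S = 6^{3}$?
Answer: $\frac{11}{9} \approx 1.2222$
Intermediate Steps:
$S = -36$ ($S = - \frac{6^{3}}{6} = \left(- \frac{1}{6}\right) 216 = -36$)
$N{\left(X \right)} = - \frac{10}{-36 + X^{2} - X}$ ($N{\left(X \right)} = - \frac{10}{\left(X^{2} - X\right) - 36} = - \frac{10}{-36 + X^{2} - X}$)
$- 33 N{\left(-17 \right)} = - 33 \frac{10}{36 - 17 - \left(-17\right)^{2}} = - 33 \frac{10}{36 - 17 - 289} = - 33 \frac{10}{-270} = - 33 \cdot 10 \left(- \frac{1}{270}\right) = \left(-33\right) \left(- \frac{1}{27}\right) = \frac{11}{9}$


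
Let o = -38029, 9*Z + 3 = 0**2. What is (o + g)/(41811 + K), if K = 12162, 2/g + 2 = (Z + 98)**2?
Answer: -3264067081/4632556563 ≈ -0.70459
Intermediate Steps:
Z = -1/3 (Z = -1/3 + (1/9)*0**2 = -1/3 + (1/9)*0 = -1/3 + 0 = -1/3 ≈ -0.33333)
g = 18/85831 (g = 2/(-2 + (-1/3 + 98)**2) = 2/(-2 + (293/3)**2) = 2/(-2 + 85849/9) = 2/(85831/9) = 2*(9/85831) = 18/85831 ≈ 0.00020971)
(o + g)/(41811 + K) = (-38029 + 18/85831)/(41811 + 12162) = -3264067081/85831/53973 = -3264067081/85831*1/53973 = -3264067081/4632556563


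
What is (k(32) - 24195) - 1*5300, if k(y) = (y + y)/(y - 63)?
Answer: -914409/31 ≈ -29497.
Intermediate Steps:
k(y) = 2*y/(-63 + y) (k(y) = (2*y)/(-63 + y) = 2*y/(-63 + y))
(k(32) - 24195) - 1*5300 = (2*32/(-63 + 32) - 24195) - 1*5300 = (2*32/(-31) - 24195) - 5300 = (2*32*(-1/31) - 24195) - 5300 = (-64/31 - 24195) - 5300 = -750109/31 - 5300 = -914409/31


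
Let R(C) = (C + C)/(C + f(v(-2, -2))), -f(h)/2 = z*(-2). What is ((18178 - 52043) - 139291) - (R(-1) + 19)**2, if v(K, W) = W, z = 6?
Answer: -91788749/529 ≈ -1.7351e+5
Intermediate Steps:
f(h) = 24 (f(h) = -12*(-2) = -2*(-12) = 24)
R(C) = 2*C/(24 + C) (R(C) = (C + C)/(C + 24) = (2*C)/(24 + C) = 2*C/(24 + C))
((18178 - 52043) - 139291) - (R(-1) + 19)**2 = ((18178 - 52043) - 139291) - (2*(-1)/(24 - 1) + 19)**2 = (-33865 - 139291) - (2*(-1)/23 + 19)**2 = -173156 - (2*(-1)*(1/23) + 19)**2 = -173156 - (-2/23 + 19)**2 = -173156 - (435/23)**2 = -173156 - 1*189225/529 = -173156 - 189225/529 = -91788749/529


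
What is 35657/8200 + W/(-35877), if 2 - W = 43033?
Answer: 1632120389/294191400 ≈ 5.5478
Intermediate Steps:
W = -43031 (W = 2 - 1*43033 = 2 - 43033 = -43031)
35657/8200 + W/(-35877) = 35657/8200 - 43031/(-35877) = 35657*(1/8200) - 43031*(-1/35877) = 35657/8200 + 43031/35877 = 1632120389/294191400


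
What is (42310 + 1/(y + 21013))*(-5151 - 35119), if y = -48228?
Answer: -9273912391046/5443 ≈ -1.7038e+9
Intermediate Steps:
(42310 + 1/(y + 21013))*(-5151 - 35119) = (42310 + 1/(-48228 + 21013))*(-5151 - 35119) = (42310 + 1/(-27215))*(-40270) = (42310 - 1/27215)*(-40270) = (1151466649/27215)*(-40270) = -9273912391046/5443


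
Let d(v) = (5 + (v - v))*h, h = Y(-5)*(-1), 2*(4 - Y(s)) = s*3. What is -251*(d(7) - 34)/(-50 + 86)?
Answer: 15311/24 ≈ 637.96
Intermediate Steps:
Y(s) = 4 - 3*s/2 (Y(s) = 4 - s*3/2 = 4 - 3*s/2)
h = -23/2 (h = (4 - 3/2*(-5))*(-1) = (4 + 15/2)*(-1) = (23/2)*(-1) = -23/2 ≈ -11.500)
d(v) = -115/2 (d(v) = (5 + (v - v))*(-23/2) = (5 + 0)*(-23/2) = 5*(-23/2) = -115/2)
-251*(d(7) - 34)/(-50 + 86) = -251*(-115/2 - 34)/(-50 + 86) = -(-45933)/(2*36) = -251*(-61/24) = 15311/24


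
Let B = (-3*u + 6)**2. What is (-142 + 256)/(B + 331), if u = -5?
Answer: 57/386 ≈ 0.14767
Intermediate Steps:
B = 441 (B = (-3*(-5) + 6)**2 = (15 + 6)**2 = 21**2 = 441)
(-142 + 256)/(B + 331) = (-142 + 256)/(441 + 331) = 114/772 = 114*(1/772) = 57/386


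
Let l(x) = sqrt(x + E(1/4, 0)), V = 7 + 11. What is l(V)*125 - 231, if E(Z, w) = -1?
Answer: -231 + 125*sqrt(17) ≈ 284.39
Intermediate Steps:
V = 18
l(x) = sqrt(-1 + x) (l(x) = sqrt(x - 1) = sqrt(-1 + x))
l(V)*125 - 231 = sqrt(-1 + 18)*125 - 231 = sqrt(17)*125 - 231 = 125*sqrt(17) - 231 = -231 + 125*sqrt(17)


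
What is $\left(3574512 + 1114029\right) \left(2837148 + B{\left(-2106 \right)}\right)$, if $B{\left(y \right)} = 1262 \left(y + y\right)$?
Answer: $-11620061260236$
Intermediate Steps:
$B{\left(y \right)} = 2524 y$ ($B{\left(y \right)} = 1262 \cdot 2 y = 2524 y$)
$\left(3574512 + 1114029\right) \left(2837148 + B{\left(-2106 \right)}\right) = \left(3574512 + 1114029\right) \left(2837148 + 2524 \left(-2106\right)\right) = 4688541 \left(2837148 - 5315544\right) = 4688541 \left(-2478396\right) = -11620061260236$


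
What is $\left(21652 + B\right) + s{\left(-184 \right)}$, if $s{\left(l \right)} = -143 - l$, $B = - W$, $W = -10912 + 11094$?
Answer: $21511$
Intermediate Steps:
$W = 182$
$B = -182$ ($B = \left(-1\right) 182 = -182$)
$\left(21652 + B\right) + s{\left(-184 \right)} = \left(21652 - 182\right) - -41 = 21470 + \left(-143 + 184\right) = 21470 + 41 = 21511$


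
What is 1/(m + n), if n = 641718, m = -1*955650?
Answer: -1/313932 ≈ -3.1854e-6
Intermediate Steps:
m = -955650
1/(m + n) = 1/(-955650 + 641718) = 1/(-313932) = -1/313932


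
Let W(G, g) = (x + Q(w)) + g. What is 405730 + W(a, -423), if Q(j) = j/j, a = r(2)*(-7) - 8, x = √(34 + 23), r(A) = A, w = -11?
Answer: 405308 + √57 ≈ 4.0532e+5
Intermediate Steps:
x = √57 ≈ 7.5498
a = -22 (a = 2*(-7) - 8 = -14 - 8 = -22)
Q(j) = 1
W(G, g) = 1 + g + √57 (W(G, g) = (√57 + 1) + g = (1 + √57) + g = 1 + g + √57)
405730 + W(a, -423) = 405730 + (1 - 423 + √57) = 405730 + (-422 + √57) = 405308 + √57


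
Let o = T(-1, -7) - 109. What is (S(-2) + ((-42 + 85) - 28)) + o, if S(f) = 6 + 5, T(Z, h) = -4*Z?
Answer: -79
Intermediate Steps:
S(f) = 11
o = -105 (o = -4*(-1) - 109 = 4 - 109 = -105)
(S(-2) + ((-42 + 85) - 28)) + o = (11 + ((-42 + 85) - 28)) - 105 = (11 + (43 - 28)) - 105 = (11 + 15) - 105 = 26 - 105 = -79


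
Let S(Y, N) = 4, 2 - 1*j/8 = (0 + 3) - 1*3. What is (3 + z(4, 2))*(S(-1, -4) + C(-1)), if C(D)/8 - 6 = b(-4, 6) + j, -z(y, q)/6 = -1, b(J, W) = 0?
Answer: 1620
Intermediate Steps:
z(y, q) = 6 (z(y, q) = -6*(-1) = 6)
j = 16 (j = 16 - 8*((0 + 3) - 1*3) = 16 - 8*(3 - 3) = 16 - 8*0 = 16 + 0 = 16)
C(D) = 176 (C(D) = 48 + 8*(0 + 16) = 48 + 8*16 = 48 + 128 = 176)
(3 + z(4, 2))*(S(-1, -4) + C(-1)) = (3 + 6)*(4 + 176) = 9*180 = 1620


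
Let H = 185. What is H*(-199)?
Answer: -36815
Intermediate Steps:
H*(-199) = 185*(-199) = -36815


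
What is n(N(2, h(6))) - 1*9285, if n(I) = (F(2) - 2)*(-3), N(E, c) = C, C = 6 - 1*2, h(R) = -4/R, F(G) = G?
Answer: -9285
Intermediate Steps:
C = 4 (C = 6 - 2 = 4)
N(E, c) = 4
n(I) = 0 (n(I) = (2 - 2)*(-3) = 0*(-3) = 0)
n(N(2, h(6))) - 1*9285 = 0 - 1*9285 = 0 - 9285 = -9285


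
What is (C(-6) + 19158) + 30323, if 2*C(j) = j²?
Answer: 49499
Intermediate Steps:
C(j) = j²/2
(C(-6) + 19158) + 30323 = ((½)*(-6)² + 19158) + 30323 = ((½)*36 + 19158) + 30323 = (18 + 19158) + 30323 = 19176 + 30323 = 49499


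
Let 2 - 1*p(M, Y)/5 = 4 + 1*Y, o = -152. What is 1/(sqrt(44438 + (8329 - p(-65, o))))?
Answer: sqrt(52017)/52017 ≈ 0.0043846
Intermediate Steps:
p(M, Y) = -10 - 5*Y (p(M, Y) = 10 - 5*(4 + 1*Y) = 10 - 5*(4 + Y) = 10 + (-20 - 5*Y) = -10 - 5*Y)
1/(sqrt(44438 + (8329 - p(-65, o)))) = 1/(sqrt(44438 + (8329 - (-10 - 5*(-152))))) = 1/(sqrt(44438 + (8329 - (-10 + 760)))) = 1/(sqrt(44438 + (8329 - 1*750))) = 1/(sqrt(44438 + (8329 - 750))) = 1/(sqrt(44438 + 7579)) = 1/(sqrt(52017)) = sqrt(52017)/52017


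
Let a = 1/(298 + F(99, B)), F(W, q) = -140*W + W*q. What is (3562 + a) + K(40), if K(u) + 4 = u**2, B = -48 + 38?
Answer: 75059215/14552 ≈ 5158.0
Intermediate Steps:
B = -10
K(u) = -4 + u**2
a = -1/14552 (a = 1/(298 + 99*(-140 - 10)) = 1/(298 + 99*(-150)) = 1/(298 - 14850) = 1/(-14552) = -1/14552 ≈ -6.8719e-5)
(3562 + a) + K(40) = (3562 - 1/14552) + (-4 + 40**2) = 51834223/14552 + (-4 + 1600) = 51834223/14552 + 1596 = 75059215/14552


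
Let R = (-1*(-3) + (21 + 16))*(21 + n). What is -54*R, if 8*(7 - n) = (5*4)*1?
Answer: -55080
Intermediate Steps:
n = 9/2 (n = 7 - 5*4/8 = 7 - 5/2 = 9/2 ≈ 4.5000)
R = 1020 (R = (-1*(-3) + (21 + 16))*(21 + 9/2) = (3 + 37)*(51/2) = 40*(51/2) = 1020)
-54*R = -54*1020 = -55080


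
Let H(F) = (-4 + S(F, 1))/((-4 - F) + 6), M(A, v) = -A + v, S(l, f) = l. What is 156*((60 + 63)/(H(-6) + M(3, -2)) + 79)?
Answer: 231348/25 ≈ 9253.9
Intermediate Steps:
M(A, v) = v - A
H(F) = (-4 + F)/(2 - F) (H(F) = (-4 + F)/((-4 - F) + 6) = (-4 + F)/(2 - F))
156*((60 + 63)/(H(-6) + M(3, -2)) + 79) = 156*((60 + 63)/((4 - 1*(-6))/(-2 - 6) + (-2 - 1*3)) + 79) = 156*(123/((4 + 6)/(-8) + (-2 - 3)) + 79) = 156*(123/(-1/8*10 - 5) + 79) = 156*(123/(-5/4 - 5) + 79) = 156*(123/(-25/4) + 79) = 156*(123*(-4/25) + 79) = 156*(-492/25 + 79) = 156*(1483/25) = 231348/25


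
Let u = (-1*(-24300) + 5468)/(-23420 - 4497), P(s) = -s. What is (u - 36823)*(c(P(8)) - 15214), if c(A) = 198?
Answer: 15436710164344/27917 ≈ 5.5295e+8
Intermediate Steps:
u = -29768/27917 (u = (24300 + 5468)/(-27917) = 29768*(-1/27917) = -29768/27917 ≈ -1.0663)
(u - 36823)*(c(P(8)) - 15214) = (-29768/27917 - 36823)*(198 - 15214) = -1028017459/27917*(-15016) = 15436710164344/27917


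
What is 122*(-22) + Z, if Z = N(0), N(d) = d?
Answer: -2684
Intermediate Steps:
Z = 0
122*(-22) + Z = 122*(-22) + 0 = -2684 + 0 = -2684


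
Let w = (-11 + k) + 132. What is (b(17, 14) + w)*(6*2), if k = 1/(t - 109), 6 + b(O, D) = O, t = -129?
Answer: 188490/119 ≈ 1583.9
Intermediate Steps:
b(O, D) = -6 + O
k = -1/238 (k = 1/(-129 - 109) = 1/(-238) = -1/238 ≈ -0.0042017)
w = 28797/238 (w = (-11 - 1/238) + 132 = -2619/238 + 132 = 28797/238 ≈ 121.00)
(b(17, 14) + w)*(6*2) = ((-6 + 17) + 28797/238)*(6*2) = (11 + 28797/238)*12 = (31415/238)*12 = 188490/119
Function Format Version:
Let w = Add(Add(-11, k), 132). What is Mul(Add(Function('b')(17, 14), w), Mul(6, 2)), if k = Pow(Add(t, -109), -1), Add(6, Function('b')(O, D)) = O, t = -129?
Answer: Rational(188490, 119) ≈ 1583.9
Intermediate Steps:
Function('b')(O, D) = Add(-6, O)
k = Rational(-1, 238) (k = Pow(Add(-129, -109), -1) = Pow(-238, -1) = Rational(-1, 238) ≈ -0.0042017)
w = Rational(28797, 238) (w = Add(Add(-11, Rational(-1, 238)), 132) = Add(Rational(-2619, 238), 132) = Rational(28797, 238) ≈ 121.00)
Mul(Add(Function('b')(17, 14), w), Mul(6, 2)) = Mul(Add(Add(-6, 17), Rational(28797, 238)), Mul(6, 2)) = Mul(Add(11, Rational(28797, 238)), 12) = Mul(Rational(31415, 238), 12) = Rational(188490, 119)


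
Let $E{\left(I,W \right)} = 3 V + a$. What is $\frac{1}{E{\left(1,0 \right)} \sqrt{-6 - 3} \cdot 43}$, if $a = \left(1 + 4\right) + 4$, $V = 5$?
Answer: $- \frac{i}{3096} \approx - 0.000323 i$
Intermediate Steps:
$a = 9$ ($a = 5 + 4 = 9$)
$E{\left(I,W \right)} = 24$ ($E{\left(I,W \right)} = 3 \cdot 5 + 9 = 15 + 9 = 24$)
$\frac{1}{E{\left(1,0 \right)} \sqrt{-6 - 3} \cdot 43} = \frac{1}{24 \sqrt{-6 - 3} \cdot 43} = \frac{1}{24 \sqrt{-9} \cdot 43} = \frac{1}{24 \cdot 3 i 43} = \frac{1}{72 i 43} = \frac{1}{3096 i} = - \frac{i}{3096}$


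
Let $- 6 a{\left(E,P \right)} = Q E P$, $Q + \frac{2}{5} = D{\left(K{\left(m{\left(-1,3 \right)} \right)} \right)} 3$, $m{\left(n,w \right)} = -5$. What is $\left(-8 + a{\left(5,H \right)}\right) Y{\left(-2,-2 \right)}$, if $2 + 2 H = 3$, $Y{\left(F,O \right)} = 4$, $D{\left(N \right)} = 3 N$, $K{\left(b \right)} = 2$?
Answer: $- \frac{184}{3} \approx -61.333$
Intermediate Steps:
$Q = \frac{88}{5}$ ($Q = - \frac{2}{5} + 3 \cdot 2 \cdot 3 = - \frac{2}{5} + 6 \cdot 3 = - \frac{2}{5} + 18 = \frac{88}{5} \approx 17.6$)
$H = \frac{1}{2}$ ($H = -1 + \frac{1}{2} \cdot 3 = -1 + \frac{3}{2} = \frac{1}{2} \approx 0.5$)
$a{\left(E,P \right)} = - \frac{44 E P}{15}$ ($a{\left(E,P \right)} = - \frac{\frac{88 E}{5} P}{6} = - \frac{\frac{88}{5} E P}{6} = - \frac{44 E P}{15}$)
$\left(-8 + a{\left(5,H \right)}\right) Y{\left(-2,-2 \right)} = \left(-8 - \frac{44}{3} \cdot \frac{1}{2}\right) 4 = \left(-8 - \frac{22}{3}\right) 4 = \left(- \frac{46}{3}\right) 4 = - \frac{184}{3}$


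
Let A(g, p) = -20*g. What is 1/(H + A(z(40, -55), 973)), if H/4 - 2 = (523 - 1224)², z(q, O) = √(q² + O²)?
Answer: 491403/965907171136 + 25*√185/965907171136 ≈ 5.0910e-7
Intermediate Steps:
z(q, O) = √(O² + q²)
H = 1965612 (H = 8 + 4*(523 - 1224)² = 8 + 4*(-701)² = 8 + 4*491401 = 8 + 1965604 = 1965612)
1/(H + A(z(40, -55), 973)) = 1/(1965612 - 20*√((-55)² + 40²)) = 1/(1965612 - 20*√(3025 + 1600)) = 1/(1965612 - 100*√185)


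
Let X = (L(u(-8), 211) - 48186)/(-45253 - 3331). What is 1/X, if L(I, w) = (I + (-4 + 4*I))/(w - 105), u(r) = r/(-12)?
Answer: 7724856/7661575 ≈ 1.0083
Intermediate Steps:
u(r) = -r/12 (u(r) = r*(-1/12) = -r/12)
L(I, w) = (-4 + 5*I)/(-105 + w)
X = 7661575/7724856 (X = ((-4 + 5*(-1/12*(-8)))/(-105 + 211) - 48186)/(-45253 - 3331) = ((-4 + 5*(⅔))/106 - 48186)/(-48584) = ((-4 + 10/3)/106 - 48186)*(-1/48584) = ((1/106)*(-⅔) - 48186)*(-1/48584) = (-1/159 - 48186)*(-1/48584) = -7661575/159*(-1/48584) = 7661575/7724856 ≈ 0.99181)
1/X = 1/(7661575/7724856) = 7724856/7661575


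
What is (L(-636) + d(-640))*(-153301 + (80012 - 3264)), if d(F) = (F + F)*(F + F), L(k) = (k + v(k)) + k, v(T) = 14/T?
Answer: -39854004475441/318 ≈ -1.2533e+11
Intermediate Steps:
L(k) = 2*k + 14/k (L(k) = (k + 14/k) + k = 2*k + 14/k)
d(F) = 4*F² (d(F) = (2*F)*(2*F) = 4*F²)
(L(-636) + d(-640))*(-153301 + (80012 - 3264)) = ((2*(-636) + 14/(-636)) + 4*(-640)²)*(-153301 + (80012 - 3264)) = ((-1272 + 14*(-1/636)) + 4*409600)*(-153301 + 76748) = ((-1272 - 7/318) + 1638400)*(-76553) = (-404503/318 + 1638400)*(-76553) = (520606697/318)*(-76553) = -39854004475441/318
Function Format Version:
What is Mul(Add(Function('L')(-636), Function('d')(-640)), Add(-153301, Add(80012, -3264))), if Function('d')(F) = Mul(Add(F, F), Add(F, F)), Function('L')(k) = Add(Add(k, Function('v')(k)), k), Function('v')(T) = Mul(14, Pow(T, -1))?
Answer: Rational(-39854004475441, 318) ≈ -1.2533e+11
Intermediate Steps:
Function('L')(k) = Add(Mul(2, k), Mul(14, Pow(k, -1))) (Function('L')(k) = Add(Add(k, Mul(14, Pow(k, -1))), k) = Add(Mul(2, k), Mul(14, Pow(k, -1))))
Function('d')(F) = Mul(4, Pow(F, 2)) (Function('d')(F) = Mul(Mul(2, F), Mul(2, F)) = Mul(4, Pow(F, 2)))
Mul(Add(Function('L')(-636), Function('d')(-640)), Add(-153301, Add(80012, -3264))) = Mul(Add(Add(Mul(2, -636), Mul(14, Pow(-636, -1))), Mul(4, Pow(-640, 2))), Add(-153301, Add(80012, -3264))) = Mul(Add(Add(-1272, Mul(14, Rational(-1, 636))), Mul(4, 409600)), Add(-153301, 76748)) = Mul(Add(Add(-1272, Rational(-7, 318)), 1638400), -76553) = Mul(Add(Rational(-404503, 318), 1638400), -76553) = Mul(Rational(520606697, 318), -76553) = Rational(-39854004475441, 318)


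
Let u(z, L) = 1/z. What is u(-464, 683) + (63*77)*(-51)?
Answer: -114794065/464 ≈ -2.4740e+5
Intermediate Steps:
u(-464, 683) + (63*77)*(-51) = 1/(-464) + (63*77)*(-51) = -1/464 + 4851*(-51) = -1/464 - 247401 = -114794065/464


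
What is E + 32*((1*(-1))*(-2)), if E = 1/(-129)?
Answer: 8255/129 ≈ 63.992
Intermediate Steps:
E = -1/129 ≈ -0.0077519
E + 32*((1*(-1))*(-2)) = -1/129 + 32*((1*(-1))*(-2)) = -1/129 + 32*(-1*(-2)) = -1/129 + 32*2 = -1/129 + 64 = 8255/129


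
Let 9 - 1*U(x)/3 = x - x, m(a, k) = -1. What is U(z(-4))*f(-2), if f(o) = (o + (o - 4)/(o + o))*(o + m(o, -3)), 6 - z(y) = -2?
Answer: 81/2 ≈ 40.500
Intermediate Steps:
z(y) = 8 (z(y) = 6 - 1*(-2) = 6 + 2 = 8)
U(x) = 27 (U(x) = 27 - 3*(x - x) = 27 - 3*0 = 27 + 0 = 27)
f(o) = (-1 + o)*(o + (-4 + o)/(2*o)) (f(o) = (o + (o - 4)/(o + o))*(o - 1) = (o + (-4 + o)/((2*o)))*(-1 + o) = (o + (-4 + o)*(1/(2*o)))*(-1 + o) = (o + (-4 + o)/(2*o))*(-1 + o) = (-1 + o)*(o + (-4 + o)/(2*o)))
U(z(-4))*f(-2) = 27*(-5/2 + (-2)² + 2/(-2) - ½*(-2)) = 27*(-5/2 + 4 + 2*(-½) + 1) = 27*(-5/2 + 4 - 1 + 1) = 27*(3/2) = 81/2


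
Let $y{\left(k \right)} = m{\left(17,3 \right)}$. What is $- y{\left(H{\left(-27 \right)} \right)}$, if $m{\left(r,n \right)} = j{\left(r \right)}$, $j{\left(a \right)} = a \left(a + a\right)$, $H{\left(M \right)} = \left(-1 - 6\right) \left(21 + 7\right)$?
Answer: $-578$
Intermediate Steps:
$H{\left(M \right)} = -196$ ($H{\left(M \right)} = \left(-7\right) 28 = -196$)
$j{\left(a \right)} = 2 a^{2}$ ($j{\left(a \right)} = a 2 a = 2 a^{2}$)
$m{\left(r,n \right)} = 2 r^{2}$
$y{\left(k \right)} = 578$ ($y{\left(k \right)} = 2 \cdot 17^{2} = 2 \cdot 289 = 578$)
$- y{\left(H{\left(-27 \right)} \right)} = \left(-1\right) 578 = -578$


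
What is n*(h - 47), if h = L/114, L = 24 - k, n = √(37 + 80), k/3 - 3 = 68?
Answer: -5547*√13/38 ≈ -526.32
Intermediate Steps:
k = 213 (k = 9 + 3*68 = 9 + 204 = 213)
n = 3*√13 (n = √117 = 3*√13 ≈ 10.817)
L = -189 (L = 24 - 1*213 = 24 - 213 = -189)
h = -63/38 (h = -189/114 = -189*1/114 = -63/38 ≈ -1.6579)
n*(h - 47) = (3*√13)*(-63/38 - 47) = (3*√13)*(-1849/38) = -5547*√13/38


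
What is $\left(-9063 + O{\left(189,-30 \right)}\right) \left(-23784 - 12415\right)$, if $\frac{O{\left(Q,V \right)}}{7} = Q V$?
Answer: $1764809847$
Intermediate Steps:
$O{\left(Q,V \right)} = 7 Q V$
$\left(-9063 + O{\left(189,-30 \right)}\right) \left(-23784 - 12415\right) = \left(-9063 + 7 \cdot 189 \left(-30\right)\right) \left(-23784 - 12415\right) = \left(-9063 - 39690\right) \left(-36199\right) = \left(-48753\right) \left(-36199\right) = 1764809847$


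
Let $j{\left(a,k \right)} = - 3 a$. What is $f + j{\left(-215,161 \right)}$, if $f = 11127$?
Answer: $11772$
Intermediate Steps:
$f + j{\left(-215,161 \right)} = 11127 - -645 = 11127 + 645 = 11772$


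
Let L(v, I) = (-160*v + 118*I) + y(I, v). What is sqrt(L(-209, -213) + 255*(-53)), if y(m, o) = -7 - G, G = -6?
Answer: I*sqrt(5210) ≈ 72.18*I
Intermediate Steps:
y(m, o) = -1 (y(m, o) = -7 - 1*(-6) = -7 + 6 = -1)
L(v, I) = -1 - 160*v + 118*I (L(v, I) = (-160*v + 118*I) - 1 = -1 - 160*v + 118*I)
sqrt(L(-209, -213) + 255*(-53)) = sqrt((-1 - 160*(-209) + 118*(-213)) + 255*(-53)) = sqrt((-1 + 33440 - 25134) - 13515) = sqrt(8305 - 13515) = sqrt(-5210) = I*sqrt(5210)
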